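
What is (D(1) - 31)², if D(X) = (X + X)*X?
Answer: 841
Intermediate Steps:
D(X) = 2*X² (D(X) = (2*X)*X = 2*X²)
(D(1) - 31)² = (2*1² - 31)² = (2*1 - 31)² = (2 - 31)² = (-29)² = 841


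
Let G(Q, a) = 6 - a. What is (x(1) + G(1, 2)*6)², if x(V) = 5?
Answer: 841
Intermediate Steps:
(x(1) + G(1, 2)*6)² = (5 + (6 - 1*2)*6)² = (5 + (6 - 2)*6)² = (5 + 4*6)² = (5 + 24)² = 29² = 841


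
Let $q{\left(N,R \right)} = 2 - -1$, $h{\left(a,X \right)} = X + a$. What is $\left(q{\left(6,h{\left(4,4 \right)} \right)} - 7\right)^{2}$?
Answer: $16$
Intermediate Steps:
$q{\left(N,R \right)} = 3$ ($q{\left(N,R \right)} = 2 + 1 = 3$)
$\left(q{\left(6,h{\left(4,4 \right)} \right)} - 7\right)^{2} = \left(3 - 7\right)^{2} = \left(-4\right)^{2} = 16$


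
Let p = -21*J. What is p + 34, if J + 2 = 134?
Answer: -2738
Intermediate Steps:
J = 132 (J = -2 + 134 = 132)
p = -2772 (p = -21*132 = -2772)
p + 34 = -2772 + 34 = -2738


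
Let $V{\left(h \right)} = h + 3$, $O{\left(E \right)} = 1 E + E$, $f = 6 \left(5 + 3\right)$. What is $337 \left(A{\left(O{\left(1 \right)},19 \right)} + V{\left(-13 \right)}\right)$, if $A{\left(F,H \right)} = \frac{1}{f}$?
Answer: $- \frac{161423}{48} \approx -3363.0$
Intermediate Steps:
$f = 48$ ($f = 6 \cdot 8 = 48$)
$O{\left(E \right)} = 2 E$ ($O{\left(E \right)} = E + E = 2 E$)
$V{\left(h \right)} = 3 + h$
$A{\left(F,H \right)} = \frac{1}{48}$
$337 \left(A{\left(O{\left(1 \right)},19 \right)} + V{\left(-13 \right)}\right) = 337 \left(\frac{1}{48} + \left(3 - 13\right)\right) = 337 \left(\frac{1}{48} - 10\right) = 337 \left(- \frac{479}{48}\right) = - \frac{161423}{48}$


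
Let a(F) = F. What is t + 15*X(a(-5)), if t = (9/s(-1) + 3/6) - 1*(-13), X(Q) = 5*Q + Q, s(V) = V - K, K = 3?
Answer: -1755/4 ≈ -438.75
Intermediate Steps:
s(V) = -3 + V (s(V) = V - 1*3 = V - 3 = -3 + V)
X(Q) = 6*Q
t = 45/4 (t = (9/(-3 - 1) + 3/6) - 1*(-13) = (9/(-4) + 3*(1/6)) + 13 = (9*(-1/4) + 1/2) + 13 = (-9/4 + 1/2) + 13 = -7/4 + 13 = 45/4 ≈ 11.250)
t + 15*X(a(-5)) = 45/4 + 15*(6*(-5)) = 45/4 + 15*(-30) = 45/4 - 450 = -1755/4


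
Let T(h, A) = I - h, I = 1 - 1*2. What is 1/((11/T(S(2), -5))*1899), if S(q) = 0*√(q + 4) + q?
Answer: -1/6963 ≈ -0.00014362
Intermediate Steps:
I = -1 (I = 1 - 2 = -1)
S(q) = q (S(q) = 0*√(4 + q) + q = 0 + q = q)
T(h, A) = -1 - h
1/((11/T(S(2), -5))*1899) = 1/((11/(-1 - 1*2))*1899) = 1/((11/(-1 - 2))*1899) = 1/((11/(-3))*1899) = 1/((11*(-⅓))*1899) = 1/(-11/3*1899) = 1/(-6963) = -1/6963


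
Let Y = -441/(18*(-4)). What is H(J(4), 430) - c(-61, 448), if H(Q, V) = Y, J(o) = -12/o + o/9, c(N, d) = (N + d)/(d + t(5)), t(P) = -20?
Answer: 4469/856 ≈ 5.2208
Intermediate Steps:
Y = 49/8 (Y = -441/(-72) = -441*(-1/72) = 49/8 ≈ 6.1250)
c(N, d) = (N + d)/(-20 + d) (c(N, d) = (N + d)/(d - 20) = (N + d)/(-20 + d))
J(o) = -12/o + o/9 (J(o) = -12/o + o*(⅑) = -12/o + o/9)
H(Q, V) = 49/8
H(J(4), 430) - c(-61, 448) = 49/8 - (-61 + 448)/(-20 + 448) = 49/8 - 387/428 = 4469/856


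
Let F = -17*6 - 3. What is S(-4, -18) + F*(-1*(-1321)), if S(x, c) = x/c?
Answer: -1248343/9 ≈ -1.3870e+5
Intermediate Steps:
F = -105 (F = -102 - 3 = -105)
S(-4, -18) + F*(-1*(-1321)) = -4/(-18) - (-105)*(-1321) = -4*(-1/18) - 105*1321 = 2/9 - 138705 = -1248343/9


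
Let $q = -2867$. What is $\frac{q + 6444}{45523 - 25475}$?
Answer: $\frac{511}{2864} \approx 0.17842$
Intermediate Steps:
$\frac{q + 6444}{45523 - 25475} = \frac{-2867 + 6444}{45523 - 25475} = \frac{3577}{20048} = 3577 \cdot \frac{1}{20048} = \frac{511}{2864}$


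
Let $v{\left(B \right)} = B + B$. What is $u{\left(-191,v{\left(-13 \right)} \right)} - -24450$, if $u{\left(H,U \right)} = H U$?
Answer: $29416$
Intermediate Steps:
$v{\left(B \right)} = 2 B$
$u{\left(-191,v{\left(-13 \right)} \right)} - -24450 = - 191 \cdot 2 \left(-13\right) - -24450 = \left(-191\right) \left(-26\right) + 24450 = 4966 + 24450 = 29416$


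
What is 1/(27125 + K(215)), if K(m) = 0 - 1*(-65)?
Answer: 1/27190 ≈ 3.6778e-5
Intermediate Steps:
K(m) = 65 (K(m) = 0 + 65 = 65)
1/(27125 + K(215)) = 1/(27125 + 65) = 1/27190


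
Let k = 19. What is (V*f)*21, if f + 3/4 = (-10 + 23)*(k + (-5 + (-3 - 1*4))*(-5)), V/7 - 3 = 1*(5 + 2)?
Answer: 3017175/2 ≈ 1.5086e+6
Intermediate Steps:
V = 70 (V = 21 + 7*(1*(5 + 2)) = 21 + 7*(1*7) = 21 + 7*7 = 21 + 49 = 70)
f = 4105/4 (f = -¾ + (-10 + 23)*(19 + (-5 + (-3 - 1*4))*(-5)) = -¾ + 13*(19 + (-5 + (-3 - 4))*(-5)) = -¾ + 13*(19 + (-5 - 7)*(-5)) = -¾ + 13*(19 - 12*(-5)) = -¾ + 13*(19 + 60) = -¾ + 13*79 = -¾ + 1027 = 4105/4 ≈ 1026.3)
(V*f)*21 = (70*(4105/4))*21 = (143675/2)*21 = 3017175/2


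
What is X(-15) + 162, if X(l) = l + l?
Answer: 132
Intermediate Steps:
X(l) = 2*l
X(-15) + 162 = 2*(-15) + 162 = -30 + 162 = 132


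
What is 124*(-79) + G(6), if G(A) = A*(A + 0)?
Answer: -9760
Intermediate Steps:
G(A) = A**2 (G(A) = A*A = A**2)
124*(-79) + G(6) = 124*(-79) + 6**2 = -9796 + 36 = -9760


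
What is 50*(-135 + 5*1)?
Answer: -6500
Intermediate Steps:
50*(-135 + 5*1) = 50*(-135 + 5) = 50*(-130) = -6500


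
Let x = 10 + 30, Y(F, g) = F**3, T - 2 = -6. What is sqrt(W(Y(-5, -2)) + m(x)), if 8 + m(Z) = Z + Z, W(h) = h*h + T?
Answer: sqrt(15693) ≈ 125.27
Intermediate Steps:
T = -4 (T = 2 - 6 = -4)
W(h) = -4 + h**2 (W(h) = h*h - 4 = h**2 - 4 = -4 + h**2)
x = 40
m(Z) = -8 + 2*Z (m(Z) = -8 + (Z + Z) = -8 + 2*Z)
sqrt(W(Y(-5, -2)) + m(x)) = sqrt((-4 + ((-5)**3)**2) + (-8 + 2*40)) = sqrt((-4 + (-125)**2) + (-8 + 80)) = sqrt((-4 + 15625) + 72) = sqrt(15621 + 72) = sqrt(15693)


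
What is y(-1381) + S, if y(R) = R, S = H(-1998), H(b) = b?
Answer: -3379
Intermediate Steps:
S = -1998
y(-1381) + S = -1381 - 1998 = -3379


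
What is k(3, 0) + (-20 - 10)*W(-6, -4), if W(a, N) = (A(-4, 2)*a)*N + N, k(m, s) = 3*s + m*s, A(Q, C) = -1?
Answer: 840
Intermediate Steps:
W(a, N) = N - N*a (W(a, N) = (-a)*N + N = -N*a + N = N - N*a)
k(3, 0) + (-20 - 10)*W(-6, -4) = 0*(3 + 3) + (-20 - 10)*(-4*(1 - 1*(-6))) = 0*6 - (-120)*(1 + 6) = 0 - (-120)*7 = 0 - 30*(-28) = 0 + 840 = 840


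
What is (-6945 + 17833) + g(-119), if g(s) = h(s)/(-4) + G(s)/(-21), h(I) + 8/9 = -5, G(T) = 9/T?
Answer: 326553601/29988 ≈ 10889.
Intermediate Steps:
h(I) = -53/9 (h(I) = -8/9 - 5 = -53/9)
g(s) = 53/36 - 3/(7*s) (g(s) = -53/9/(-4) + (9/s)/(-21) = -53/9*(-¼) + (9/s)*(-1/21) = 53/36 - 3/(7*s))
(-6945 + 17833) + g(-119) = (-6945 + 17833) + (1/252)*(-108 + 371*(-119))/(-119) = 10888 + (1/252)*(-1/119)*(-108 - 44149) = 10888 + (1/252)*(-1/119)*(-44257) = 10888 + 44257/29988 = 326553601/29988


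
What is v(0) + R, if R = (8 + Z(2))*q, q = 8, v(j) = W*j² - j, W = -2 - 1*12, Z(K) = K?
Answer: 80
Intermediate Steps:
W = -14 (W = -2 - 12 = -14)
v(j) = -j - 14*j² (v(j) = -14*j² - j = -j - 14*j²)
R = 80 (R = (8 + 2)*8 = 10*8 = 80)
v(0) + R = -1*0*(1 + 14*0) + 80 = -1*0*(1 + 0) + 80 = -1*0*1 + 80 = 0 + 80 = 80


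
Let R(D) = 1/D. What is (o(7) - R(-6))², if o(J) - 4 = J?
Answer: 4489/36 ≈ 124.69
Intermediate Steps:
o(J) = 4 + J
(o(7) - R(-6))² = ((4 + 7) - 1/(-6))² = (11 - 1*(-⅙))² = (11 + ⅙)² = (67/6)² = 4489/36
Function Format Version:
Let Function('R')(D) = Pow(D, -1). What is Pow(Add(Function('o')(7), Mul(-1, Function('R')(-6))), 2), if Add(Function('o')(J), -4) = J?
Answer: Rational(4489, 36) ≈ 124.69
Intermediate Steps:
Function('o')(J) = Add(4, J)
Pow(Add(Function('o')(7), Mul(-1, Function('R')(-6))), 2) = Pow(Add(Add(4, 7), Mul(-1, Pow(-6, -1))), 2) = Pow(Add(11, Mul(-1, Rational(-1, 6))), 2) = Pow(Add(11, Rational(1, 6)), 2) = Pow(Rational(67, 6), 2) = Rational(4489, 36)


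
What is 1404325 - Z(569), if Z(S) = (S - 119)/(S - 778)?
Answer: 293504375/209 ≈ 1.4043e+6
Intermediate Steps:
Z(S) = (-119 + S)/(-778 + S)
1404325 - Z(569) = 1404325 - (-119 + 569)/(-778 + 569) = 1404325 - 450/(-209) = 1404325 - (-1)*450/209 = 1404325 - 1*(-450/209) = 1404325 + 450/209 = 293504375/209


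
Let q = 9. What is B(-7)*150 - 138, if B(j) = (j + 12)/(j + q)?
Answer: 237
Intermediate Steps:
B(j) = (12 + j)/(9 + j) (B(j) = (j + 12)/(j + 9) = (12 + j)/(9 + j))
B(-7)*150 - 138 = ((12 - 7)/(9 - 7))*150 - 138 = (5/2)*150 - 138 = 375 - 138 = 237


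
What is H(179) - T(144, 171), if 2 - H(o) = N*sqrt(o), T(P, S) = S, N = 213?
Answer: -169 - 213*sqrt(179) ≈ -3018.7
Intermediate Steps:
H(o) = 2 - 213*sqrt(o)
H(179) - T(144, 171) = (2 - 213*sqrt(179)) - 1*171 = (2 - 213*sqrt(179)) - 171 = -169 - 213*sqrt(179)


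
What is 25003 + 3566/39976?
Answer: 499761747/19988 ≈ 25003.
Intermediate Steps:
25003 + 3566/39976 = 25003 + 3566*(1/39976) = 25003 + 1783/19988 = 499761747/19988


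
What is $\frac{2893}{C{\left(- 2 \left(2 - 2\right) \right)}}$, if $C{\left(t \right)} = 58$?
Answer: $\frac{2893}{58} \approx 49.879$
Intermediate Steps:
$\frac{2893}{C{\left(- 2 \left(2 - 2\right) \right)}} = \frac{2893}{58}$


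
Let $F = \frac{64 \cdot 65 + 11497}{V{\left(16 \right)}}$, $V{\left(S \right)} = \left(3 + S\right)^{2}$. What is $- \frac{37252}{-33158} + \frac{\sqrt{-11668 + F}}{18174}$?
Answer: $\frac{18626}{16579} + \frac{i \sqrt{4196491}}{345306} \approx 1.1235 + 0.0059325 i$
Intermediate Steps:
$F = \frac{15657}{361}$ ($F = \frac{64 \cdot 65 + 11497}{\left(3 + 16\right)^{2}} = \frac{4160 + 11497}{19^{2}} = \frac{15657}{361} \approx 43.371$)
$- \frac{37252}{-33158} + \frac{\sqrt{-11668 + F}}{18174} = - \frac{37252}{-33158} + \frac{\sqrt{-11668 + \frac{15657}{361}}}{18174} = \left(-37252\right) \left(- \frac{1}{33158}\right) + \sqrt{- \frac{4196491}{361}} \cdot \frac{1}{18174} = \frac{18626}{16579} + \frac{i \sqrt{4196491}}{19} \cdot \frac{1}{18174} = \frac{18626}{16579} + \frac{i \sqrt{4196491}}{345306}$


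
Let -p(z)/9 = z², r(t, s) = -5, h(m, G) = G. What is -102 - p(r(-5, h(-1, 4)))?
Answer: 123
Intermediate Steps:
p(z) = -9*z²
-102 - p(r(-5, h(-1, 4))) = -102 - (-9)*(-5)² = -102 - (-9)*25 = -102 - 1*(-225) = -102 + 225 = 123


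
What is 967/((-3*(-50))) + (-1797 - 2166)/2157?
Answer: 497123/107850 ≈ 4.6094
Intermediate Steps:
967/((-3*(-50))) + (-1797 - 2166)/2157 = 967/150 - 3963*1/2157 = 967*(1/150) - 1321/719 = 967/150 - 1321/719 = 497123/107850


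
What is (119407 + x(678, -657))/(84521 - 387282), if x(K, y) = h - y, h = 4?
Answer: -120068/302761 ≈ -0.39658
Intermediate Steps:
x(K, y) = 4 - y
(119407 + x(678, -657))/(84521 - 387282) = (119407 + (4 - 1*(-657)))/(84521 - 387282) = (119407 + (4 + 657))/(-302761) = (119407 + 661)*(-1/302761) = 120068*(-1/302761) = -120068/302761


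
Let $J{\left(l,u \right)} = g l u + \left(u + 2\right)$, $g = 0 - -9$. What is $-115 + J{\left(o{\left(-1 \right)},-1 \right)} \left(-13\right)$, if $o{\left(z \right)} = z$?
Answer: $-245$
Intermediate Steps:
$g = 9$ ($g = 0 + 9 = 9$)
$J{\left(l,u \right)} = 2 + u + 9 l u$ ($J{\left(l,u \right)} = 9 l u + \left(u + 2\right) = 9 l u + \left(2 + u\right) = 2 + u + 9 l u$)
$-115 + J{\left(o{\left(-1 \right)},-1 \right)} \left(-13\right) = -115 + \left(2 - 1 + 9 \left(-1\right) \left(-1\right)\right) \left(-13\right) = -115 + \left(2 - 1 + 9\right) \left(-13\right) = -115 + 10 \left(-13\right) = -115 - 130 = -245$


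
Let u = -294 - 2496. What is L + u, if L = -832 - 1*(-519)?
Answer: -3103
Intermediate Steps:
L = -313 (L = -832 + 519 = -313)
u = -2790
L + u = -313 - 2790 = -3103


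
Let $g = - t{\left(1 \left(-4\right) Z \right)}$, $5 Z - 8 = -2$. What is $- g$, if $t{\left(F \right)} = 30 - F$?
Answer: $\frac{174}{5} \approx 34.8$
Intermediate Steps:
$Z = \frac{6}{5}$ ($Z = \frac{8}{5} + \frac{1}{5} \left(-2\right) = \frac{8}{5} - \frac{2}{5} = \frac{6}{5} \approx 1.2$)
$g = - \frac{174}{5}$ ($g = - (30 - 1 \left(-4\right) \frac{6}{5}) = - (30 - \left(-4\right) \frac{6}{5}) = - (30 - - \frac{24}{5}) = - (30 + \frac{24}{5}) = \left(-1\right) \frac{174}{5} = - \frac{174}{5} \approx -34.8$)
$- g = \left(-1\right) \left(- \frac{174}{5}\right) = \frac{174}{5}$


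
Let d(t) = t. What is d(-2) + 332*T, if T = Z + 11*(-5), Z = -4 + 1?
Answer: -19258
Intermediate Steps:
Z = -3
T = -58 (T = -3 + 11*(-5) = -3 - 55 = -58)
d(-2) + 332*T = -2 + 332*(-58) = -2 - 19256 = -19258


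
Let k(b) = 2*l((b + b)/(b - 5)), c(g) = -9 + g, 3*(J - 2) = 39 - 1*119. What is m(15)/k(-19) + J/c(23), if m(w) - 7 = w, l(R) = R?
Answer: 2069/399 ≈ 5.1855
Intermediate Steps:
J = -74/3 (J = 2 + (39 - 1*119)/3 = 2 + (39 - 119)/3 = 2 + (1/3)*(-80) = 2 - 80/3 = -74/3 ≈ -24.667)
m(w) = 7 + w
k(b) = 4*b/(-5 + b) (k(b) = 2*((b + b)/(b - 5)) = 2*((2*b)/(-5 + b)) = 2*(2*b/(-5 + b)) = 4*b/(-5 + b))
m(15)/k(-19) + J/c(23) = (7 + 15)/((4*(-19)/(-5 - 19))) - 74/(3*(-9 + 23)) = 22/((4*(-19)/(-24))) - 74/3/14 = 22/((4*(-19)*(-1/24))) - 74/3*1/14 = 22/(19/6) - 37/21 = 22*(6/19) - 37/21 = 132/19 - 37/21 = 2069/399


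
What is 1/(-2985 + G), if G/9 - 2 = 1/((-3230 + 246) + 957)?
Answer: -2027/6014118 ≈ -0.00033704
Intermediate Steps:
G = 36477/2027 (G = 18 + 9/((-3230 + 246) + 957) = 18 + 9/(-2984 + 957) = 18 + 9/(-2027) = 18 + 9*(-1/2027) = 18 - 9/2027 = 36477/2027 ≈ 17.996)
1/(-2985 + G) = 1/(-2985 + 36477/2027) = 1/(-6014118/2027) = -2027/6014118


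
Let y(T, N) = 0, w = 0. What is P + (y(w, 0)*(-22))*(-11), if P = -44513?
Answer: -44513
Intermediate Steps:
P + (y(w, 0)*(-22))*(-11) = -44513 + (0*(-22))*(-11) = -44513 + 0*(-11) = -44513 + 0 = -44513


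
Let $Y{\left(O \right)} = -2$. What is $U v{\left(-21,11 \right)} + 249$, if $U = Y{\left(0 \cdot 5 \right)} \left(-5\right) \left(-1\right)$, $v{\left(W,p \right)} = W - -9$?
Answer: $369$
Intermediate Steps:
$v{\left(W,p \right)} = 9 + W$ ($v{\left(W,p \right)} = W + 9 = 9 + W$)
$U = -10$ ($U = \left(-2\right) \left(-5\right) \left(-1\right) = 10 \left(-1\right) = -10$)
$U v{\left(-21,11 \right)} + 249 = - 10 \left(9 - 21\right) + 249 = \left(-10\right) \left(-12\right) + 249 = 120 + 249 = 369$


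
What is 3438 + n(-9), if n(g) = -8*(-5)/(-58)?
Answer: 99682/29 ≈ 3437.3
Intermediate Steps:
n(g) = -20/29 (n(g) = 40*(-1/58) = -20/29)
3438 + n(-9) = 3438 - 20/29 = 99682/29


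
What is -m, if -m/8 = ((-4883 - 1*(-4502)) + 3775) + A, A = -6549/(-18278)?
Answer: 6707252/247 ≈ 27155.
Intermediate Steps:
A = 177/494 (A = -6549*(-1/18278) = 177/494 ≈ 0.35830)
m = -6707252/247 (m = -8*(((-4883 - 1*(-4502)) + 3775) + 177/494) = -8*(((-4883 + 4502) + 3775) + 177/494) = -8*((-381 + 3775) + 177/494) = -8*(3394 + 177/494) = -8*1676813/494 = -6707252/247 ≈ -27155.)
-m = -1*(-6707252/247) = 6707252/247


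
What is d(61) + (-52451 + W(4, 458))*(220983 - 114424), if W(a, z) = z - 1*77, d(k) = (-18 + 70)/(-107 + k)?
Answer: -127616124016/23 ≈ -5.5485e+9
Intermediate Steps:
d(k) = 52/(-107 + k)
W(a, z) = -77 + z (W(a, z) = z - 77 = -77 + z)
d(61) + (-52451 + W(4, 458))*(220983 - 114424) = 52/(-107 + 61) + (-52451 + (-77 + 458))*(220983 - 114424) = 52/(-46) + (-52451 + 381)*106559 = 52*(-1/46) - 52070*106559 = -26/23 - 5548527130 = -127616124016/23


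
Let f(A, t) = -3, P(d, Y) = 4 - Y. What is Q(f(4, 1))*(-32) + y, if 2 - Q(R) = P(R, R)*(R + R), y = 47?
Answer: -1361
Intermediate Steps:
Q(R) = 2 - 2*R*(4 - R) (Q(R) = 2 - (4 - R)*(R + R) = 2 - (4 - R)*2*R = 2 - 2*R*(4 - R))
Q(f(4, 1))*(-32) + y = (2 + 2*(-3)*(-4 - 3))*(-32) + 47 = (2 + 2*(-3)*(-7))*(-32) + 47 = (2 + 42)*(-32) + 47 = 44*(-32) + 47 = -1408 + 47 = -1361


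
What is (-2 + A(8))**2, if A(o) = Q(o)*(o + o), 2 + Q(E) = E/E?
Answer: 324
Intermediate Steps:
Q(E) = -1 (Q(E) = -2 + E/E = -2 + 1 = -1)
A(o) = -2*o (A(o) = -(o + o) = -2*o)
(-2 + A(8))**2 = (-2 - 2*8)**2 = (-2 - 16)**2 = (-18)**2 = 324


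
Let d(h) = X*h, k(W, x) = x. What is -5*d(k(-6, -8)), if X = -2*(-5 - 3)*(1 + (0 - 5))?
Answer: -2560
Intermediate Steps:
X = -64 (X = -(-16)*(1 - 5) = -(-16)*(-4) = -2*32 = -64)
d(h) = -64*h
-5*d(k(-6, -8)) = -(-320)*(-8) = -5*512 = -2560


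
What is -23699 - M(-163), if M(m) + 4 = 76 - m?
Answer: -23934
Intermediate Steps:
M(m) = 72 - m (M(m) = -4 + (76 - m) = 72 - m)
-23699 - M(-163) = -23699 - (72 - 1*(-163)) = -23699 - (72 + 163) = -23699 - 1*235 = -23699 - 235 = -23934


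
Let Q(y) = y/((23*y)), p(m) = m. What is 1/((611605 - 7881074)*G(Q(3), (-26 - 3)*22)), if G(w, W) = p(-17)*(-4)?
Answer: -1/494323892 ≈ -2.0230e-9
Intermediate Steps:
Q(y) = 1/23 (Q(y) = y*(1/(23*y)) = 1/23)
G(w, W) = 68 (G(w, W) = -17*(-4) = 68)
1/((611605 - 7881074)*G(Q(3), (-26 - 3)*22)) = 1/((611605 - 7881074)*68) = (1/68)/(-7269469) = -1/7269469*1/68 = -1/494323892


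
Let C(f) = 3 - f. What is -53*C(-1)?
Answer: -212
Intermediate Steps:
-53*C(-1) = -53*(3 - 1*(-1)) = -53*(3 + 1) = -53*4 = -212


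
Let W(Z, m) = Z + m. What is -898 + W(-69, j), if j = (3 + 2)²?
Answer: -942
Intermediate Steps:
j = 25 (j = 5² = 25)
-898 + W(-69, j) = -898 + (-69 + 25) = -898 - 44 = -942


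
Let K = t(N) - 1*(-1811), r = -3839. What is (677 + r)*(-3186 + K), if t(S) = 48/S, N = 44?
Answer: 47787306/11 ≈ 4.3443e+6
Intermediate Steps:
K = 19933/11 (K = 48/44 - 1*(-1811) = 48*(1/44) + 1811 = 12/11 + 1811 = 19933/11 ≈ 1812.1)
(677 + r)*(-3186 + K) = (677 - 3839)*(-3186 + 19933/11) = -3162*(-15113/11) = 47787306/11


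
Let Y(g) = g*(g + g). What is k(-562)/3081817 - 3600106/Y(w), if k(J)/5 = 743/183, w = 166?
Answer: -1015180307972543/15540826513116 ≈ -65.323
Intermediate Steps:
k(J) = 3715/183 (k(J) = 5*(743/183) = 3715/183)
Y(g) = 2*g² (Y(g) = g*(2*g) = 2*g²)
k(-562)/3081817 - 3600106/Y(w) = (3715/183)/3081817 - 3600106/(2*166²) = (3715/183)*(1/3081817) - 3600106/(2*27556) = 3715/563972511 - 3600106/55112 = 3715/563972511 - 3600106*1/55112 = 3715/563972511 - 1800053/27556 = -1015180307972543/15540826513116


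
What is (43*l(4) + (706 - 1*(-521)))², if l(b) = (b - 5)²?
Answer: 1612900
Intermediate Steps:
l(b) = (-5 + b)²
(43*l(4) + (706 - 1*(-521)))² = (43*(-5 + 4)² + (706 - 1*(-521)))² = (43*(-1)² + (706 + 521))² = (43*1 + 1227)² = (43 + 1227)² = 1270² = 1612900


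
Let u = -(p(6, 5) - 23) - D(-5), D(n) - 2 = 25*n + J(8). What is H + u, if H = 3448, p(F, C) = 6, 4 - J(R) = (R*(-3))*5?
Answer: 3464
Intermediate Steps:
J(R) = 4 + 15*R (J(R) = 4 - R*(-3)*5 = 4 - (-3*R)*5 = 4 - (-15)*R = 4 + 15*R)
D(n) = 126 + 25*n (D(n) = 2 + (25*n + (4 + 15*8)) = 2 + (25*n + (4 + 120)) = 2 + (25*n + 124) = 2 + (124 + 25*n) = 126 + 25*n)
u = 16 (u = -(6 - 23) - (126 + 25*(-5)) = -1*(-17) - (126 - 125) = 17 - 1*1 = 17 - 1 = 16)
H + u = 3448 + 16 = 3464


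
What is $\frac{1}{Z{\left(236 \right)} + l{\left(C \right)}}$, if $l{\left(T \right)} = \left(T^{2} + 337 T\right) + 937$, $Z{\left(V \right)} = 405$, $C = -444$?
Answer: $\frac{1}{48850} \approx 2.0471 \cdot 10^{-5}$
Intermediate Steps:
$l{\left(T \right)} = 937 + T^{2} + 337 T$
$\frac{1}{Z{\left(236 \right)} + l{\left(C \right)}} = \frac{1}{405 + \left(937 + \left(-444\right)^{2} + 337 \left(-444\right)\right)} = \frac{1}{405 + \left(937 + 197136 - 149628\right)} = \frac{1}{405 + 48445} = \frac{1}{48850}$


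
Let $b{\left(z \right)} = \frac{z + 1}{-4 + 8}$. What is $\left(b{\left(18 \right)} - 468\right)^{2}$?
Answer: $\frac{3433609}{16} \approx 2.146 \cdot 10^{5}$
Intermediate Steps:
$b{\left(z \right)} = \frac{1}{4} + \frac{z}{4}$ ($b{\left(z \right)} = \frac{1 + z}{4} = \left(1 + z\right) \frac{1}{4} = \frac{1}{4} + \frac{z}{4}$)
$\left(b{\left(18 \right)} - 468\right)^{2} = \left(\left(\frac{1}{4} + \frac{1}{4} \cdot 18\right) - 468\right)^{2} = \left(\left(\frac{1}{4} + \frac{9}{2}\right) - 468\right)^{2} = \left(\frac{19}{4} - 468\right)^{2} = \left(- \frac{1853}{4}\right)^{2} = \frac{3433609}{16}$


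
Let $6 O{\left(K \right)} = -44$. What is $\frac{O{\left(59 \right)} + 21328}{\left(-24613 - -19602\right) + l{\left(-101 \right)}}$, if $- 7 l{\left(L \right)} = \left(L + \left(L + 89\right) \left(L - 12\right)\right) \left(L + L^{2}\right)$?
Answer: $- \frac{447734}{38131731} \approx -0.011742$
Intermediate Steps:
$O{\left(K \right)} = - \frac{22}{3}$ ($O{\left(K \right)} = \frac{1}{6} \left(-44\right) = - \frac{22}{3}$)
$l{\left(L \right)} = - \frac{\left(L + L^{2}\right) \left(L + \left(-12 + L\right) \left(89 + L\right)\right)}{7}$ ($l{\left(L \right)} = - \frac{\left(L + \left(L + 89\right) \left(L - 12\right)\right) \left(L + L^{2}\right)}{7} = - \frac{\left(L + \left(89 + L\right) \left(-12 + L\right)\right) \left(L + L^{2}\right)}{7} = - \frac{\left(L + \left(-12 + L\right) \left(89 + L\right)\right) \left(L + L^{2}\right)}{7} = - \frac{\left(L + L^{2}\right) \left(L + \left(-12 + L\right) \left(89 + L\right)\right)}{7}$)
$\frac{O{\left(59 \right)} + 21328}{\left(-24613 - -19602\right) + l{\left(-101 \right)}} = \frac{- \frac{22}{3} + 21328}{\left(-24613 - -19602\right) + \frac{1}{7} \left(-101\right) \left(1068 - \left(-101\right)^{3} - 79 \left(-101\right)^{2} + 990 \left(-101\right)\right)} = \frac{63962}{3 \left(\left(-24613 + 19602\right) + \frac{1}{7} \left(-101\right) \left(1068 - -1030301 - 805879 - 99990\right)\right)} = \frac{63962}{3 \left(-5011 + \frac{1}{7} \left(-101\right) \left(1068 + 1030301 - 805879 - 99990\right)\right)} = \frac{63962}{3 \left(-5011 + \frac{1}{7} \left(-101\right) 125500\right)} = \frac{63962}{3 \left(-5011 - \frac{12675500}{7}\right)} = \frac{63962}{3 \left(- \frac{12710577}{7}\right)} = \frac{63962}{3} \left(- \frac{7}{12710577}\right) = - \frac{447734}{38131731}$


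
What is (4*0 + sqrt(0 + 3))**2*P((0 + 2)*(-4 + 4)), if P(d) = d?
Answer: 0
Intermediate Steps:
(4*0 + sqrt(0 + 3))**2*P((0 + 2)*(-4 + 4)) = (4*0 + sqrt(0 + 3))**2*((0 + 2)*(-4 + 4)) = (0 + sqrt(3))**2*(2*0) = (sqrt(3))**2*0 = 3*0 = 0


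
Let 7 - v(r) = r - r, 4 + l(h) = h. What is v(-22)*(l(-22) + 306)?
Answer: 1960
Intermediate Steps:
l(h) = -4 + h
v(r) = 7 (v(r) = 7 - (r - r) = 7 - 1*0 = 7 + 0 = 7)
v(-22)*(l(-22) + 306) = 7*((-4 - 22) + 306) = 7*(-26 + 306) = 7*280 = 1960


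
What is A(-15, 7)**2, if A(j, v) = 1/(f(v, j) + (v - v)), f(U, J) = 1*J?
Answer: 1/225 ≈ 0.0044444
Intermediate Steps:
f(U, J) = J
A(j, v) = 1/j (A(j, v) = 1/(j + (v - v)) = 1/(j + 0) = 1/j)
A(-15, 7)**2 = (1/(-15))**2 = (-1/15)**2 = 1/225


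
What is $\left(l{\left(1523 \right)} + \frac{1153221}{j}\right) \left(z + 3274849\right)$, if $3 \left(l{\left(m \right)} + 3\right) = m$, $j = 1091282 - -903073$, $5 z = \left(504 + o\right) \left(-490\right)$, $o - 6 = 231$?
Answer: $\frac{1075562904977747}{664785} \approx 1.6179 \cdot 10^{9}$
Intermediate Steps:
$o = 237$ ($o = 6 + 231 = 237$)
$z = -72618$ ($z = \frac{\left(504 + 237\right) \left(-490\right)}{5} = \frac{741 \left(-490\right)}{5} = \frac{1}{5} \left(-363090\right) = -72618$)
$j = 1994355$ ($j = 1091282 + 903073 = 1994355$)
$l{\left(m \right)} = -3 + \frac{m}{3}$
$\left(l{\left(1523 \right)} + \frac{1153221}{j}\right) \left(z + 3274849\right) = \left(\left(-3 + \frac{1}{3} \cdot 1523\right) + \frac{1153221}{1994355}\right) \left(-72618 + 3274849\right) = \left(\left(-3 + \frac{1523}{3}\right) + 1153221 \cdot \frac{1}{1994355}\right) 3202231 = \left(\frac{1514}{3} + \frac{384407}{664785}\right) 3202231 = \frac{335879237}{664785} \cdot 3202231 = \frac{1075562904977747}{664785}$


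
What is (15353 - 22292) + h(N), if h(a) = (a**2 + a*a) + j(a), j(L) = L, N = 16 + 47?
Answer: 1062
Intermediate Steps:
N = 63
h(a) = a + 2*a**2 (h(a) = (a**2 + a*a) + a = (a**2 + a**2) + a = 2*a**2 + a = a + 2*a**2)
(15353 - 22292) + h(N) = (15353 - 22292) + 63*(1 + 2*63) = -6939 + 63*(1 + 126) = -6939 + 63*127 = -6939 + 8001 = 1062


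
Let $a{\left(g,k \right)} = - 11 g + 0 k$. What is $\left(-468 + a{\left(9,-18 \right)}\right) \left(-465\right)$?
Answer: $263655$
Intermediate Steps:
$a{\left(g,k \right)} = - 11 g$ ($a{\left(g,k \right)} = - 11 g + 0 = - 11 g$)
$\left(-468 + a{\left(9,-18 \right)}\right) \left(-465\right) = \left(-468 - 99\right) \left(-465\right) = \left(-567\right) \left(-465\right) = 263655$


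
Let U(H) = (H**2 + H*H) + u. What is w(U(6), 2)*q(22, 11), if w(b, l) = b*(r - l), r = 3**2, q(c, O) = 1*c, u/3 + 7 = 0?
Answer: 7854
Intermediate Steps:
u = -21 (u = -21 + 3*0 = -21 + 0 = -21)
q(c, O) = c
r = 9
U(H) = -21 + 2*H**2 (U(H) = (H**2 + H*H) - 21 = (H**2 + H**2) - 21 = 2*H**2 - 21 = -21 + 2*H**2)
w(b, l) = b*(9 - l)
w(U(6), 2)*q(22, 11) = ((-21 + 2*6**2)*(9 - 1*2))*22 = ((-21 + 2*36)*(9 - 2))*22 = ((-21 + 72)*7)*22 = (51*7)*22 = 357*22 = 7854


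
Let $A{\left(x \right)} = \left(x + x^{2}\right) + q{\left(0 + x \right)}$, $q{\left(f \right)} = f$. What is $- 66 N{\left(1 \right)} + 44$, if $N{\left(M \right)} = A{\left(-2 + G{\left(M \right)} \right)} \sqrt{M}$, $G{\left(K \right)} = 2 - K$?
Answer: $110$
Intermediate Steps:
$A{\left(x \right)} = x^{2} + 2 x$ ($A{\left(x \right)} = \left(x + x^{2}\right) + \left(0 + x\right) = \left(x + x^{2}\right) + x = x^{2} + 2 x$)
$N{\left(M \right)} = - M^{\frac{3}{2}} \left(2 - M\right)$ ($N{\left(M \right)} = \left(-2 - \left(-2 + M\right)\right) \left(2 - M\right) \sqrt{M} = - M \left(2 - M\right) \sqrt{M} = - M^{\frac{3}{2}} \left(2 - M\right)$)
$- 66 N{\left(1 \right)} + 44 = - 66 \cdot 1^{\frac{3}{2}} \left(-2 + 1\right) + 44 = - 66 \cdot 1 \left(-1\right) + 44 = \left(-66\right) \left(-1\right) + 44 = 66 + 44 = 110$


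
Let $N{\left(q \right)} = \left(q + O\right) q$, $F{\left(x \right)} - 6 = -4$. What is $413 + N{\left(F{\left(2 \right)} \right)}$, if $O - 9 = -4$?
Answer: $427$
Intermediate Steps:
$O = 5$ ($O = 9 - 4 = 5$)
$F{\left(x \right)} = 2$ ($F{\left(x \right)} = 6 - 4 = 2$)
$N{\left(q \right)} = q \left(5 + q\right)$ ($N{\left(q \right)} = \left(q + 5\right) q = \left(5 + q\right) q = q \left(5 + q\right)$)
$413 + N{\left(F{\left(2 \right)} \right)} = 413 + 2 \left(5 + 2\right) = 413 + 2 \cdot 7 = 413 + 14 = 427$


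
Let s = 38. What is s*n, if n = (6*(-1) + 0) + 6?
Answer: 0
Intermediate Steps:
n = 0 (n = (-6 + 0) + 6 = -6 + 6 = 0)
s*n = 38*0 = 0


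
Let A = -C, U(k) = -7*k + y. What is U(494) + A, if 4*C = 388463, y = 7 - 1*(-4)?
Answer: -402251/4 ≈ -1.0056e+5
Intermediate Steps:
y = 11 (y = 7 + 4 = 11)
C = 388463/4 (C = (1/4)*388463 = 388463/4 ≈ 97116.)
U(k) = 11 - 7*k (U(k) = -7*k + 11 = 11 - 7*k)
A = -388463/4 (A = -1*388463/4 = -388463/4 ≈ -97116.)
U(494) + A = (11 - 7*494) - 388463/4 = (11 - 3458) - 388463/4 = -3447 - 388463/4 = -402251/4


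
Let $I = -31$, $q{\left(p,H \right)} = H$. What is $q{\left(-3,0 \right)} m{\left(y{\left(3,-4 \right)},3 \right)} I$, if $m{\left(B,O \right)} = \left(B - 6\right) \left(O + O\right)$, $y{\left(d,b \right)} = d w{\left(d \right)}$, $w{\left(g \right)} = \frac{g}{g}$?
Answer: $0$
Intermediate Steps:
$w{\left(g \right)} = 1$
$y{\left(d,b \right)} = d$ ($y{\left(d,b \right)} = d 1 = d$)
$m{\left(B,O \right)} = 2 O \left(-6 + B\right)$ ($m{\left(B,O \right)} = \left(-6 + B\right) 2 O = 2 O \left(-6 + B\right)$)
$q{\left(-3,0 \right)} m{\left(y{\left(3,-4 \right)},3 \right)} I = 0 \cdot 2 \cdot 3 \left(-6 + 3\right) \left(-31\right) = 0 \cdot 2 \cdot 3 \left(-3\right) \left(-31\right) = 0 \left(-18\right) \left(-31\right) = 0 \left(-31\right) = 0$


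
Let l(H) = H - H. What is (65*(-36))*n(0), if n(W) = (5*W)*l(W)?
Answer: 0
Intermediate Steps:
l(H) = 0
n(W) = 0 (n(W) = (5*W)*0 = 0)
(65*(-36))*n(0) = (65*(-36))*0 = -2340*0 = 0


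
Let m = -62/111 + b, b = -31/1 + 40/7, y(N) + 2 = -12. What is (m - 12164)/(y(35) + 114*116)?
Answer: -9471509/10264170 ≈ -0.92277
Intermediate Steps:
y(N) = -14 (y(N) = -2 - 12 = -14)
b = -177/7 (b = -31*1 + 40*(⅐) = -31 + 40/7 = -177/7 ≈ -25.286)
m = -20081/777 (m = -62/111 - 177/7 = -20081/777 ≈ -25.844)
(m - 12164)/(y(35) + 114*116) = (-20081/777 - 12164)/(-14 + 114*116) = -9471509/(777*(-14 + 13224)) = -9471509/777/13210 = -9471509/777*1/13210 = -9471509/10264170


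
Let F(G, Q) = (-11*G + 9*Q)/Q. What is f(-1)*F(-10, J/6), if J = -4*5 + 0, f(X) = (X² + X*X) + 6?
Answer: -192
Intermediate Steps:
f(X) = 6 + 2*X² (f(X) = (X² + X²) + 6 = 2*X² + 6 = 6 + 2*X²)
J = -20 (J = -20 + 0 = -20)
F(G, Q) = (-11*G + 9*Q)/Q
f(-1)*F(-10, J/6) = (6 + 2*(-1)²)*(9 - 11*(-10)/(-20/6)) = (6 + 2*1)*(9 - 11*(-10)/(-20*⅙)) = (6 + 2)*(9 - 11*(-10)/(-10/3)) = 8*(9 - 11*(-10)*(-3/10)) = 8*(9 - 33) = 8*(-24) = -192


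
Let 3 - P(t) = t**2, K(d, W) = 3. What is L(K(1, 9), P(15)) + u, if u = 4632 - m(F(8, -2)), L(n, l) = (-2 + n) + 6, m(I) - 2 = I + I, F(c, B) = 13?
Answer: 4611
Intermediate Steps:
m(I) = 2 + 2*I (m(I) = 2 + (I + I) = 2 + 2*I)
P(t) = 3 - t**2
L(n, l) = 4 + n
u = 4604 (u = 4632 - (2 + 2*13) = 4632 - (2 + 26) = 4632 - 1*28 = 4632 - 28 = 4604)
L(K(1, 9), P(15)) + u = (4 + 3) + 4604 = 7 + 4604 = 4611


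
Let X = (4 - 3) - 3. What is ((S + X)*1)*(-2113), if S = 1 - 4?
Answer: 10565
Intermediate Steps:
S = -3
X = -2 (X = 1 - 3 = -2)
((S + X)*1)*(-2113) = ((-3 - 2)*1)*(-2113) = -5*1*(-2113) = -5*(-2113) = 10565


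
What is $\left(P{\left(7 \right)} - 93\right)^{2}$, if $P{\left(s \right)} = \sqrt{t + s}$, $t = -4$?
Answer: $\left(93 - \sqrt{3}\right)^{2} \approx 8329.8$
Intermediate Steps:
$P{\left(s \right)} = \sqrt{-4 + s}$
$\left(P{\left(7 \right)} - 93\right)^{2} = \left(\sqrt{-4 + 7} - 93\right)^{2} = \left(\sqrt{3} - 93\right)^{2} = \left(-93 + \sqrt{3}\right)^{2}$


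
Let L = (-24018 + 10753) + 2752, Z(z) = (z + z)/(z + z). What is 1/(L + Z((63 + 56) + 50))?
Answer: -1/10512 ≈ -9.5129e-5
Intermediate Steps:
Z(z) = 1 (Z(z) = (2*z)/((2*z)) = (2*z)*(1/(2*z)) = 1)
L = -10513 (L = -13265 + 2752 = -10513)
1/(L + Z((63 + 56) + 50)) = 1/(-10513 + 1) = 1/(-10512) = -1/10512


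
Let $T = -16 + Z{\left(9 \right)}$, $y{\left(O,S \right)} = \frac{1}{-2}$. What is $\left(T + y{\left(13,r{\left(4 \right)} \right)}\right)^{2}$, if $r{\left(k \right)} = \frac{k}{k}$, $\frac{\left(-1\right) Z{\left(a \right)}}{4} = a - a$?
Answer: $\frac{1089}{4} \approx 272.25$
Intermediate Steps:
$Z{\left(a \right)} = 0$ ($Z{\left(a \right)} = - 4 \left(a - a\right) = \left(-4\right) 0 = 0$)
$r{\left(k \right)} = 1$
$y{\left(O,S \right)} = - \frac{1}{2}$
$T = -16$ ($T = -16 + 0 = -16$)
$\left(T + y{\left(13,r{\left(4 \right)} \right)}\right)^{2} = \left(-16 - \frac{1}{2}\right)^{2} = \left(- \frac{33}{2}\right)^{2} = \frac{1089}{4}$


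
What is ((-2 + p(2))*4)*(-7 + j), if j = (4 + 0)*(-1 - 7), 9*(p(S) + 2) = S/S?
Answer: 1820/3 ≈ 606.67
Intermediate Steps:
p(S) = -17/9 (p(S) = -2 + (S/S)/9 = -2 + (1/9)*1 = -2 + 1/9 = -17/9)
j = -32 (j = 4*(-8) = -32)
((-2 + p(2))*4)*(-7 + j) = ((-2 - 17/9)*4)*(-7 - 32) = -35/9*4*(-39) = -140/9*(-39) = 1820/3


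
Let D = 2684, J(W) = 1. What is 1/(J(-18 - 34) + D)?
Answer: 1/2685 ≈ 0.00037244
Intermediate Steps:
1/(J(-18 - 34) + D) = 1/(1 + 2684) = 1/2685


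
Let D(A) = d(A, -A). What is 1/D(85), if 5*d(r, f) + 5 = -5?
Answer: -½ ≈ -0.50000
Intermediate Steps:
d(r, f) = -2 (d(r, f) = -1 + (⅕)*(-5) = -1 - 1 = -2)
D(A) = -2
1/D(85) = 1/(-2) = -½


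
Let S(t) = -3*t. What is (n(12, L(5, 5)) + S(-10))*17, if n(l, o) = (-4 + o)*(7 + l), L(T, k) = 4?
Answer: 510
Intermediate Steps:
(n(12, L(5, 5)) + S(-10))*17 = ((-28 - 4*12 + 7*4 + 12*4) - 3*(-10))*17 = ((-28 - 48 + 28 + 48) + 30)*17 = (0 + 30)*17 = 30*17 = 510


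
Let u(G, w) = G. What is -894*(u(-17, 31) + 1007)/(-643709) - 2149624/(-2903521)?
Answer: 359411146516/169911145399 ≈ 2.1153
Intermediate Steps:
-894*(u(-17, 31) + 1007)/(-643709) - 2149624/(-2903521) = -894*(-17 + 1007)/(-643709) - 2149624/(-2903521) = -894*990*(-1/643709) - 2149624*(-1/2903521) = -885060*(-1/643709) + 2149624/2903521 = 80460/58519 + 2149624/2903521 = 359411146516/169911145399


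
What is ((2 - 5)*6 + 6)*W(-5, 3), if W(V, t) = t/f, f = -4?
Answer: 9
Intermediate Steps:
W(V, t) = -t/4 (W(V, t) = t/(-4) = t*(-¼) = -t/4)
((2 - 5)*6 + 6)*W(-5, 3) = ((2 - 5)*6 + 6)*(-¼*3) = (-3*6 + 6)*(-¾) = (-18 + 6)*(-¾) = -12*(-¾) = 9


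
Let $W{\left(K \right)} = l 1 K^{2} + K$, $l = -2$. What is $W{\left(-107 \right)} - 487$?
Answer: $-23492$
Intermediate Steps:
$W{\left(K \right)} = K - 2 K^{2}$ ($W{\left(K \right)} = - 2 \cdot 1 K^{2} + K = - 2 K^{2} + K = K - 2 K^{2}$)
$W{\left(-107 \right)} - 487 = - 107 \left(1 - -214\right) - 487 = - 107 \left(1 + 214\right) - 487 = \left(-107\right) 215 - 487 = -23005 - 487 = -23492$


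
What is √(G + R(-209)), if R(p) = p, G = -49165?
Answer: 3*I*√5486 ≈ 222.2*I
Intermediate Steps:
√(G + R(-209)) = √(-49165 - 209) = √(-49374) = 3*I*√5486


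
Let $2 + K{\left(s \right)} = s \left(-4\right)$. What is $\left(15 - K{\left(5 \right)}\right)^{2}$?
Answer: $1369$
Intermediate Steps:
$K{\left(s \right)} = -2 - 4 s$ ($K{\left(s \right)} = -2 + s \left(-4\right) = -2 - 4 s$)
$\left(15 - K{\left(5 \right)}\right)^{2} = \left(15 - \left(-2 - 20\right)\right)^{2} = \left(15 - -22\right)^{2} = \left(15 + 22\right)^{2} = 37^{2} = 1369$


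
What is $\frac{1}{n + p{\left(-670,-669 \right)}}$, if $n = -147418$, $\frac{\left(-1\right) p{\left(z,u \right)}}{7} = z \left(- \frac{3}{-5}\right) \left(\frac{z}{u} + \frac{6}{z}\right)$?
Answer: $- \frac{1115}{161256868} \approx -6.9144 \cdot 10^{-6}$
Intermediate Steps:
$p{\left(z,u \right)} = - \frac{21 z \left(\frac{6}{z} + \frac{z}{u}\right)}{5}$ ($p{\left(z,u \right)} = - 7 z \left(- \frac{3}{-5}\right) \left(\frac{z}{u} + \frac{6}{z}\right) = - 7 z \left(\left(-3\right) \left(- \frac{1}{5}\right)\right) \left(\frac{6}{z} + \frac{z}{u}\right) = - 7 z \frac{3}{5} \left(\frac{6}{z} + \frac{z}{u}\right) = - 7 \frac{3 z}{5} \left(\frac{6}{z} + \frac{z}{u}\right) = - 7 \frac{3 z \left(\frac{6}{z} + \frac{z}{u}\right)}{5} = - \frac{21 z \left(\frac{6}{z} + \frac{z}{u}\right)}{5}$)
$\frac{1}{n + p{\left(-670,-669 \right)}} = \frac{1}{-147418 + \frac{21 \left(- \left(-670\right)^{2} - -4014\right)}{5 \left(-669\right)}} = \frac{1}{-147418 + \frac{21}{5} \left(- \frac{1}{669}\right) \left(\left(-1\right) 448900 + 4014\right)} = \frac{1}{-147418 + \frac{21}{5} \left(- \frac{1}{669}\right) \left(-448900 + 4014\right)} = \frac{1}{-147418 + \frac{21}{5} \left(- \frac{1}{669}\right) \left(-444886\right)} = \frac{1}{-147418 + \frac{3114202}{1115}} = \frac{1}{- \frac{161256868}{1115}} = - \frac{1115}{161256868}$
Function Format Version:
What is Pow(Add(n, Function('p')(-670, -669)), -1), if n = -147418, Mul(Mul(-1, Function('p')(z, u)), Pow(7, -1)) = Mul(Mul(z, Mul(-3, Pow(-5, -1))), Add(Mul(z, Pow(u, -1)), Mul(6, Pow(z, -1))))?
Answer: Rational(-1115, 161256868) ≈ -6.9144e-6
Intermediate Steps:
Function('p')(z, u) = Mul(Rational(-21, 5), z, Add(Mul(6, Pow(z, -1)), Mul(z, Pow(u, -1)))) (Function('p')(z, u) = Mul(-7, Mul(Mul(z, Mul(-3, Pow(-5, -1))), Add(Mul(z, Pow(u, -1)), Mul(6, Pow(z, -1))))) = Mul(-7, Mul(Mul(z, Mul(-3, Rational(-1, 5))), Add(Mul(6, Pow(z, -1)), Mul(z, Pow(u, -1))))) = Mul(-7, Mul(Mul(z, Rational(3, 5)), Add(Mul(6, Pow(z, -1)), Mul(z, Pow(u, -1))))) = Mul(-7, Mul(Mul(Rational(3, 5), z), Add(Mul(6, Pow(z, -1)), Mul(z, Pow(u, -1))))) = Mul(-7, Mul(Rational(3, 5), z, Add(Mul(6, Pow(z, -1)), Mul(z, Pow(u, -1))))) = Mul(Rational(-21, 5), z, Add(Mul(6, Pow(z, -1)), Mul(z, Pow(u, -1)))))
Pow(Add(n, Function('p')(-670, -669)), -1) = Pow(Add(-147418, Mul(Rational(21, 5), Pow(-669, -1), Add(Mul(-1, Pow(-670, 2)), Mul(-6, -669)))), -1) = Pow(Add(-147418, Mul(Rational(21, 5), Rational(-1, 669), Add(Mul(-1, 448900), 4014))), -1) = Pow(Add(-147418, Mul(Rational(21, 5), Rational(-1, 669), Add(-448900, 4014))), -1) = Pow(Add(-147418, Mul(Rational(21, 5), Rational(-1, 669), -444886)), -1) = Pow(Add(-147418, Rational(3114202, 1115)), -1) = Pow(Rational(-161256868, 1115), -1) = Rational(-1115, 161256868)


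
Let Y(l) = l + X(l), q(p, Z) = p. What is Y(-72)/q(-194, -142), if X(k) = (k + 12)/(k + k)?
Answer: 859/2328 ≈ 0.36899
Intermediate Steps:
X(k) = (12 + k)/(2*k) (X(k) = (12 + k)/((2*k)) = (12 + k)*(1/(2*k)) = (12 + k)/(2*k))
Y(l) = l + (12 + l)/(2*l)
Y(-72)/q(-194, -142) = (½ - 72 + 6/(-72))/(-194) = (½ - 72 + 6*(-1/72))*(-1/194) = (½ - 72 - 1/12)*(-1/194) = -859/12*(-1/194) = 859/2328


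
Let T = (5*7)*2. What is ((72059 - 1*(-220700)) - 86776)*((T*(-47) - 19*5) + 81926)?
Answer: 16178110803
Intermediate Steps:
T = 70 (T = 35*2 = 70)
((72059 - 1*(-220700)) - 86776)*((T*(-47) - 19*5) + 81926) = ((72059 - 1*(-220700)) - 86776)*((70*(-47) - 19*5) + 81926) = ((72059 + 220700) - 86776)*((-3290 - 95) + 81926) = (292759 - 86776)*(-3385 + 81926) = 205983*78541 = 16178110803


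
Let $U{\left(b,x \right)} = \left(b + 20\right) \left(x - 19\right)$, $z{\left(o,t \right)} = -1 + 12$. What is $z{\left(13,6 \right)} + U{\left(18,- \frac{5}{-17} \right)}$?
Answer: $- \frac{11897}{17} \approx -699.82$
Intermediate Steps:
$z{\left(o,t \right)} = 11$
$U{\left(b,x \right)} = \left(-19 + x\right) \left(20 + b\right)$ ($U{\left(b,x \right)} = \left(20 + b\right) \left(-19 + x\right) = \left(-19 + x\right) \left(20 + b\right)$)
$z{\left(13,6 \right)} + U{\left(18,- \frac{5}{-17} \right)} = 11 + \left(-380 - 342 + 20 \left(- \frac{5}{-17}\right) + 18 \left(- \frac{5}{-17}\right)\right) = 11 + \left(-380 - 342 + 20 \left(\left(-5\right) \left(- \frac{1}{17}\right)\right) + 18 \left(\left(-5\right) \left(- \frac{1}{17}\right)\right)\right) = 11 + \left(-380 - 342 + 20 \cdot \frac{5}{17} + 18 \cdot \frac{5}{17}\right) = 11 + \left(-380 - 342 + \frac{100}{17} + \frac{90}{17}\right) = 11 - \frac{12084}{17} = - \frac{11897}{17}$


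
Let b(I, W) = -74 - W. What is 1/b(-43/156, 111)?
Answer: -1/185 ≈ -0.0054054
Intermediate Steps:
1/b(-43/156, 111) = 1/(-74 - 1*111) = 1/(-74 - 111) = 1/(-185) = -1/185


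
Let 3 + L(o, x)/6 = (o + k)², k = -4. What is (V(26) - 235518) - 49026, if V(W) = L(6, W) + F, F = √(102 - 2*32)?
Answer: -284538 + √38 ≈ -2.8453e+5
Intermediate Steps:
F = √38 (F = √(102 - 64) = √38 ≈ 6.1644)
L(o, x) = -18 + 6*(-4 + o)² (L(o, x) = -18 + 6*(o - 4)² = -18 + 6*(-4 + o)²)
V(W) = 6 + √38 (V(W) = (-18 + 6*(-4 + 6)²) + √38 = (-18 + 6*2²) + √38 = (-18 + 6*4) + √38 = (-18 + 24) + √38 = 6 + √38)
(V(26) - 235518) - 49026 = ((6 + √38) - 235518) - 49026 = (-235512 + √38) - 49026 = -284538 + √38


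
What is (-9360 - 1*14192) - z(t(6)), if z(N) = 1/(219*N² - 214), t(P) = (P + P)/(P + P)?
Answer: -117761/5 ≈ -23552.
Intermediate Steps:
t(P) = 1 (t(P) = (2*P)/((2*P)) = (2*P)*(1/(2*P)) = 1)
z(N) = 1/(-214 + 219*N²)
(-9360 - 1*14192) - z(t(6)) = (-9360 - 1*14192) - 1/(-214 + 219*1²) = (-9360 - 14192) - 1/(-214 + 219*1) = -23552 - 1/(-214 + 219) = -23552 - 1/5 = -23552 - 1*⅕ = -23552 - ⅕ = -117761/5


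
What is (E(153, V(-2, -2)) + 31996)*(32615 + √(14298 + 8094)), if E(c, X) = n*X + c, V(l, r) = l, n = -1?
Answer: 1048604865 + 192906*√622 ≈ 1.0534e+9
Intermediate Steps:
E(c, X) = c - X (E(c, X) = -X + c = c - X)
(E(153, V(-2, -2)) + 31996)*(32615 + √(14298 + 8094)) = ((153 - 1*(-2)) + 31996)*(32615 + √(14298 + 8094)) = ((153 + 2) + 31996)*(32615 + √22392) = (155 + 31996)*(32615 + 6*√622) = 32151*(32615 + 6*√622) = 1048604865 + 192906*√622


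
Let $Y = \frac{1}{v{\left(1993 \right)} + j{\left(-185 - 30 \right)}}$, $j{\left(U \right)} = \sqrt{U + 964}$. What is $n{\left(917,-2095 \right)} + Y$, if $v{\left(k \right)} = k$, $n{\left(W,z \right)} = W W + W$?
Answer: $\frac{3343064169793}{3971300} - \frac{\sqrt{749}}{3971300} \approx 8.4181 \cdot 10^{5}$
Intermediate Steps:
$n{\left(W,z \right)} = W + W^{2}$ ($n{\left(W,z \right)} = W^{2} + W = W + W^{2}$)
$j{\left(U \right)} = \sqrt{964 + U}$
$Y = \frac{1}{1993 + \sqrt{749}}$ ($Y = \frac{1}{1993 + \sqrt{964 - 215}} = \frac{1}{1993 + \sqrt{749}} \approx 0.00049496$)
$n{\left(917,-2095 \right)} + Y = 917 \left(1 + 917\right) + \left(\frac{1993}{3971300} - \frac{\sqrt{749}}{3971300}\right) = 917 \cdot 918 + \left(\frac{1993}{3971300} - \frac{\sqrt{749}}{3971300}\right) = 841806 + \left(\frac{1993}{3971300} - \frac{\sqrt{749}}{3971300}\right) = \frac{3343064169793}{3971300} - \frac{\sqrt{749}}{3971300}$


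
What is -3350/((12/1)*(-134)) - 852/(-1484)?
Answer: 11831/4452 ≈ 2.6575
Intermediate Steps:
-3350/((12/1)*(-134)) - 852/(-1484) = -3350/((12*1)*(-134)) - 852*(-1/1484) = -3350/(12*(-134)) + 213/371 = -3350/(-1608) + 213/371 = -3350*(-1/1608) + 213/371 = 25/12 + 213/371 = 11831/4452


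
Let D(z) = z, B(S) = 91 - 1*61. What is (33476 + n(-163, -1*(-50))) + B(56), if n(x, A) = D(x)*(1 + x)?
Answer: 59912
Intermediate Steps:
B(S) = 30 (B(S) = 91 - 61 = 30)
n(x, A) = x*(1 + x)
(33476 + n(-163, -1*(-50))) + B(56) = (33476 - 163*(1 - 163)) + 30 = (33476 - 163*(-162)) + 30 = (33476 + 26406) + 30 = 59882 + 30 = 59912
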